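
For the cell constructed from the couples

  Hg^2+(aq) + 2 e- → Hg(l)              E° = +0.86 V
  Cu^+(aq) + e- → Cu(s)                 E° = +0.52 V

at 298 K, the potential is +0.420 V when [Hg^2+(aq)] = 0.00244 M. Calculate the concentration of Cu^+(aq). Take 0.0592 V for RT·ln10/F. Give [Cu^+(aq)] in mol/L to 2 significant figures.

The Hg²⁺/Hg couple has the larger reduction potential, so it is the cathode: E°cell = +0.86 − (+0.52) = +0.34 V and n = 2.
Rearranging E = E° − (0.0592/n)·log Q gives log Q = 2(+0.34 − (+0.420))/0.0592 = −2.703.
The balanced reaction is Hg^2+(aq) + 2 Cu(s) → Hg(l) + 2 Cu^+(aq), so Q = [Cu^+(aq)]^2 / [Hg^2+(aq)].
Solving for the unknown gives log [Cu^+(aq)] = −2.658, so [Cu^+(aq)] ≈ 0.0022 M.

0.0022 M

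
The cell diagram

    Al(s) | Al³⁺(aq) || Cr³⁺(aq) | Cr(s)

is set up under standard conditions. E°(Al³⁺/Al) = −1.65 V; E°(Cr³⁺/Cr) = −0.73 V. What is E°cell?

+0.92 V

By convention the left-hand electrode in cell notation is the anode (oxidation) and the right-hand electrode is the cathode (reduction).
E°cell = E°(right) − E°(left) = −0.73 − (−1.65) = +0.92 V.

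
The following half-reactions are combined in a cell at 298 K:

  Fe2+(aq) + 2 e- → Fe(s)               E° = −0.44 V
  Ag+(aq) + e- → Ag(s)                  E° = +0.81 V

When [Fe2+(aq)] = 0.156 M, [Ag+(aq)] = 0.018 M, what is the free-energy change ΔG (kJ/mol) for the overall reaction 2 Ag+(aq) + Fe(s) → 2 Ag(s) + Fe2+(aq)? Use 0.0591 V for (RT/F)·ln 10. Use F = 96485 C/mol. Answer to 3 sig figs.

−226 kJ/mol

The standard cell potential is +0.81 − (−0.44) = +1.25 V, with n = 2 electrons in the balanced equation.
The reaction quotient is [Fe2+(aq)] / [Ag+(aq)]^2 = 481; by Nernst, E = +1.25 − (0.0591/2)(2.683) = +1.1707 V.
Then ΔG = −nFE = −2 × 96485 × +1.1707 J/mol = −226 kJ/mol.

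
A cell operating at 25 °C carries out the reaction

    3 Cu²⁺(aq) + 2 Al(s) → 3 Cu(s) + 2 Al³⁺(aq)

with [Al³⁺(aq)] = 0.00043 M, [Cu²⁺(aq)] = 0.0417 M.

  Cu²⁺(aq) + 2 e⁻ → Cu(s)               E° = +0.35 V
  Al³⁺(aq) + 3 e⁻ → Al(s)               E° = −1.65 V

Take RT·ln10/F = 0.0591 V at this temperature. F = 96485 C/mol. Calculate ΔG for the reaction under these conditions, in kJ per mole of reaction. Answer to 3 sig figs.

−1170 kJ/mol

With Cu²⁺/Cu reduced at the cathode, E°cell = +0.35 − (−1.65) = +2.00 V and n = 6.
The reaction quotient is [Al³⁺(aq)]^2 / [Cu²⁺(aq)]^3 = 0.00255; by Nernst, E = +2.00 − (0.0591/6)(−2.593) = +2.0255 V.
ΔG = −nFE = −(6)(96485)(+2.0255) J/mol = −1170 kJ/mol.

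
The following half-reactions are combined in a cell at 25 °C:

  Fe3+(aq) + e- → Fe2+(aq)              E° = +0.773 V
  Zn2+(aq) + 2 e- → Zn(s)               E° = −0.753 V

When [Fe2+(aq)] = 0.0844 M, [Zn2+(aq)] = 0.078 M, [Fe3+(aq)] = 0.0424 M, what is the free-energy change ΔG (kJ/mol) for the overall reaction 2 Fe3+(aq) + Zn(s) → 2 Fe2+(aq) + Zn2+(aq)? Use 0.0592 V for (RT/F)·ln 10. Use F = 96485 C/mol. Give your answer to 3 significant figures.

−297 kJ/mol

E°cell = +0.773 − (−0.753) = +1.526 V; the balanced reaction transfers n = 2 electrons.
The reaction quotient is ([Fe2+(aq)]^2·[Zn2+(aq)]) / [Fe3+(aq)]^2 = 0.309; by Nernst, E = +1.526 − (0.0592/2)(−0.510) = +1.5411 V.
Finally ΔG = −nFE = −(2)(96485 C/mol)(+1.5411 V) = −297 kJ/mol.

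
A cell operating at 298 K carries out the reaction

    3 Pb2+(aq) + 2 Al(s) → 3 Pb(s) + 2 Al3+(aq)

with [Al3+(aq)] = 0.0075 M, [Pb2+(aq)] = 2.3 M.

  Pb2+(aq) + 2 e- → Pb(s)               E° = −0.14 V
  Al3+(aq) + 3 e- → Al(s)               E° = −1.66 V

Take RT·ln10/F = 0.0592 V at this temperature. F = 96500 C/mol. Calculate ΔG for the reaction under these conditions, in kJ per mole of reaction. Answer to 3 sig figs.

E°cell = −0.14 − (−1.66) = +1.52 V; the balanced reaction transfers n = 6 electrons.
Q = [Al3+(aq)]^2 / [Pb2+(aq)]^3 = 4.62×10^−6, so log Q = −5.335 and E = +1.52 − (0.0592/6)(−5.335) = +1.5726 V.
Finally ΔG = −nFE = −(6)(96500 C/mol)(+1.5726 V) = −911 kJ/mol.

−911 kJ/mol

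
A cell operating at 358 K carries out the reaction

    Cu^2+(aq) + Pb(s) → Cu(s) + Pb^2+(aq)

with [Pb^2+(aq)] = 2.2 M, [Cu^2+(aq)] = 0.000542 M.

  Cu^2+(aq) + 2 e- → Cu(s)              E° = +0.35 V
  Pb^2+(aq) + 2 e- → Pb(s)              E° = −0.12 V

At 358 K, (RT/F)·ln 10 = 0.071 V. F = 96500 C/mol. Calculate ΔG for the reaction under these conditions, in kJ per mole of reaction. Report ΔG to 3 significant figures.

−66.0 kJ/mol

E°cell = +0.35 − (−0.12) = +0.47 V; the balanced reaction transfers n = 2 electrons.
The reaction quotient is [Pb^2+(aq)] / [Cu^2+(aq)] = 4.06×10^3; by Nernst, E = +0.47 − (0.071/2)(3.608) = +0.3419 V.
Then ΔG = −nFE = −2 × 96500 × +0.3419 J/mol = −66.0 kJ/mol.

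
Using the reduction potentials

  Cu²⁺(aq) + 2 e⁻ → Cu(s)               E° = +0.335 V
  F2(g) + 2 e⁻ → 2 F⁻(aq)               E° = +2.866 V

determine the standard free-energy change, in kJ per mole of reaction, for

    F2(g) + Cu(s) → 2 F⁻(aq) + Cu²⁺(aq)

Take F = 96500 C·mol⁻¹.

In the reaction as written F2(g) is reduced, so the F₂/F⁻ couple is the cathode and Cu²⁺/Cu is the anode.
E°cell = +2.866 − (+0.335) = +2.531 V; balancing electrons gives n = 2.
ΔG° = −nFE°cell = −(2)(96500)(+2.531) J/mol = −488 kJ/mol.

−488 kJ/mol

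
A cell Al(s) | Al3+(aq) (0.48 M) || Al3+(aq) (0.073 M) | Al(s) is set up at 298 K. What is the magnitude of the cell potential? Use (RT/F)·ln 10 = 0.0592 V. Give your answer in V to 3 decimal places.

0.016 V

For a concentration cell E°cell = 0, since both electrodes use the same couple.
The compartment with the higher Al3+(aq) concentration (0.48 M) acts as the cathode; ions are reduced there and produced at the dilute (0.073 M) anode.
With n = 3, Ecell = −(0.0592/3)·log([dilute]/[conc]) = −(0.0592/3)·log(0.073/0.48) = +0.016 V.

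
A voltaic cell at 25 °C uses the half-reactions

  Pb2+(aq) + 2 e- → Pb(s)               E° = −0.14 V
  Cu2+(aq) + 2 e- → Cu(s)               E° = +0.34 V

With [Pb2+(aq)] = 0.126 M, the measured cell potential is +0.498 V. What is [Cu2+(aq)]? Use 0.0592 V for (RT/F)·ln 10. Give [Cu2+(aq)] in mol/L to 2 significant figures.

The Cu²⁺/Cu couple has the larger reduction potential, so it is the cathode: E°cell = +0.34 − (−0.14) = +0.48 V and n = 2.
Since E = E° − (0.0592/n)·log Q, log Q = n(E° − E)/0.0592 = −0.608.
Balancing electrons gives Cu2+(aq) + Pb(s) → Cu(s) + Pb2+(aq); thus Q = [Pb2+(aq)] / [Cu2+(aq)].
Solving for the unknown gives log [Cu2+(aq)] = −0.292, so [Cu2+(aq)] ≈ 0.51 M.

0.51 M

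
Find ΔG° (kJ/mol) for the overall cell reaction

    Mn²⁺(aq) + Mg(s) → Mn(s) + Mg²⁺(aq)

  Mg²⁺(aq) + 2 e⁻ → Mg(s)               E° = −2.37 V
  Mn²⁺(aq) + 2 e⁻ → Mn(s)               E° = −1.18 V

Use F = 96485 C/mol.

−230 kJ/mol

In the reaction as written Mn²⁺(aq) is reduced, so the Mn²⁺/Mn couple is the cathode and Mg²⁺/Mg is the anode.
E°cell = −1.18 − (−2.37) = +1.19 V; balancing electrons gives n = 2.
ΔG° = −nFE°cell = −(2)(96485)(+1.19) J/mol = −230 kJ/mol.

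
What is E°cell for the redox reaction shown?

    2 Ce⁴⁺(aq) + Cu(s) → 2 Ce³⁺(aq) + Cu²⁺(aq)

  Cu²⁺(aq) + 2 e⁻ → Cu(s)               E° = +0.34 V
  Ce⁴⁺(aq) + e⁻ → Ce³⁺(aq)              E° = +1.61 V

In the reaction as written, Ce⁴⁺(aq) is reduced (cathode) and Cu²⁺(aq) is produced by oxidation at the anode.
E°cell = E°(cathode) − E°(anode) = +1.61 − (+0.34) = +1.27 V.
The positive value indicates the reaction is spontaneous as written.

+1.27 V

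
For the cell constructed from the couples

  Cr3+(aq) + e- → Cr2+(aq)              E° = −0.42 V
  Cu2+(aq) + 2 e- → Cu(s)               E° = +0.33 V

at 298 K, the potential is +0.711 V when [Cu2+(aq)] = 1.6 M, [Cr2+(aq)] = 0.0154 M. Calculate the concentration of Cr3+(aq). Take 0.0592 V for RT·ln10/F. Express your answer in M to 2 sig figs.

0.089 M

Cu²⁺/Cu is the cathode (higher E°); E°cell = +0.33 − (−0.42) = +0.75 V with n = 2.
Since E = E° − (0.0592/n)·log Q, log Q = n(E° − E)/0.0592 = 1.318.
For Cu2+(aq) + 2 Cr2+(aq) → Cu(s) + 2 Cr3+(aq), the reaction quotient is Q = [Cr3+(aq)]^2 / ([Cu2+(aq)]·[Cr2+(aq)]^2).
Solving for the unknown gives log [Cr3+(aq)] = −1.051, so [Cr3+(aq)] ≈ 0.089 M.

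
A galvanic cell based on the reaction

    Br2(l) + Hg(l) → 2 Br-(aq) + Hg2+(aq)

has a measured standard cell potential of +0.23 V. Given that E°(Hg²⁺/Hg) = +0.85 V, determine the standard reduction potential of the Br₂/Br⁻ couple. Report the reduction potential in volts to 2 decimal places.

+1.08 V

In the reaction as written the Br₂/Br⁻ couple is reduced (cathode) and Hg²⁺/Hg is oxidized (anode), so E°cell = E°(Br₂/Br⁻) − E°(Hg²⁺/Hg).
E°(Br₂/Br⁻) = E°cell + E°(anode) = +0.23 + (+0.85) = +1.08 V.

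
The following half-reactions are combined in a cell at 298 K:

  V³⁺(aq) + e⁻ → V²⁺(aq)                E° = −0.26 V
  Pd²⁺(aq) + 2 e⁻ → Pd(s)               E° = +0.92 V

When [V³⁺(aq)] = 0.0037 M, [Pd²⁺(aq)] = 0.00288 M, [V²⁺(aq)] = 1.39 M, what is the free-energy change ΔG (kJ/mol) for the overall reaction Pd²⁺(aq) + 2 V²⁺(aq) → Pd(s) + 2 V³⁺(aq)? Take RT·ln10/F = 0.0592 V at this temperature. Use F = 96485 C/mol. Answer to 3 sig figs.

With Pd²⁺/Pd reduced at the cathode, E°cell = +0.92 − (−0.26) = +1.18 V and n = 2.
The reaction quotient is [V³⁺(aq)]^2 / ([Pd²⁺(aq)]·[V²⁺(aq)]^2) = 0.00246; by Nernst, E = +1.18 − (0.0592/2)(−2.609) = +1.2572 V.
ΔG = −nFE = −(2)(96485)(+1.2572) J/mol = −243 kJ/mol.

−243 kJ/mol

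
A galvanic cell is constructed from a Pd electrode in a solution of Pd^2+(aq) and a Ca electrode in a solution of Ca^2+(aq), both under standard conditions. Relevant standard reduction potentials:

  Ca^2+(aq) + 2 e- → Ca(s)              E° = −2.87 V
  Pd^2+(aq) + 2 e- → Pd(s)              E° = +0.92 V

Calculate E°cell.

+3.79 V

Of the two couples in this cell, the one with the more positive reduction potential is reduced at the cathode: here that is Pd²⁺/Pd (+0.92 V); Ca²⁺/Ca (−2.87 V) is the anode.
E°cell = E°(cathode) − E°(anode) = +0.92 − (−2.87) = +3.79 V.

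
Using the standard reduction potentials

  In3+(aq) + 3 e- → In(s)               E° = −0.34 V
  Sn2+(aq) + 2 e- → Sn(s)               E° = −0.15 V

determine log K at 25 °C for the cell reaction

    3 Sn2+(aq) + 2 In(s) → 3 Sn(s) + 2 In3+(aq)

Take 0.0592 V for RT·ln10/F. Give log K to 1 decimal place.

log K = 19.3

The Sn²⁺/Sn couple is reduced (cathode); E°cell = −0.15 − (−0.34) = +0.19 V with n = 6.
At equilibrium E = 0, so log K = nE°cell / 0.0592 = (6)(+0.19) / 0.0592 = 19.3.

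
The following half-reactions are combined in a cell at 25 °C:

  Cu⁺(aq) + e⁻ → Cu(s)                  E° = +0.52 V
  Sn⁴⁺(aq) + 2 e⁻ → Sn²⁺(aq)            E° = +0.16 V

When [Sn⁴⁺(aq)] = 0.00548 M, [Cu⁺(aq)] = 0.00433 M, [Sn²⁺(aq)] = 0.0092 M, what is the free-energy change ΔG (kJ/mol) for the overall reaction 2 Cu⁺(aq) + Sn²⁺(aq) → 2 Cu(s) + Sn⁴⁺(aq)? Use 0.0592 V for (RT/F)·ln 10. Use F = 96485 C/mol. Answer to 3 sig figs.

−43.7 kJ/mol

The standard cell potential is +0.52 − (+0.16) = +0.36 V, with n = 2 electrons in the balanced equation.
Q = [Sn⁴⁺(aq)] / ([Cu⁺(aq)]^2·[Sn²⁺(aq)]) = 3.18×10^4, so log Q = 4.502 and E = +0.36 − (0.0592/2)(4.502) = +0.2267 V.
ΔG = −nFE = −(2)(96485)(+0.2267) J/mol = −43.7 kJ/mol.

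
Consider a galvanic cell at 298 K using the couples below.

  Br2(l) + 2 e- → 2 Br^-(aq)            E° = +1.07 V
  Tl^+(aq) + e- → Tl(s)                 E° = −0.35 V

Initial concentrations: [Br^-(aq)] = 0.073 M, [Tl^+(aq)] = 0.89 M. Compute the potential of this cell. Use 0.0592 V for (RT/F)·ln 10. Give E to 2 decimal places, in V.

Br₂/Br⁻ is reduced (cathode, E° = +1.07 V) and Tl⁺/Tl is oxidized (anode).
E°cell = E°cat − E°an = +1.07 − (−0.35) = +1.42 V; n = 2.
Balancing gives Br2(l) + 2 Tl(s) → 2 Br^-(aq) + 2 Tl^+(aq); hence Q = [Br^-(aq)]^2·[Tl^+(aq)]^2 = 0.00422 (log Q = −2.375).
Applying E = E° − (RT ln10/nF)·log Q gives +1.42 − (0.0592/2)(−2.375) = +1.49 V.

+1.49 V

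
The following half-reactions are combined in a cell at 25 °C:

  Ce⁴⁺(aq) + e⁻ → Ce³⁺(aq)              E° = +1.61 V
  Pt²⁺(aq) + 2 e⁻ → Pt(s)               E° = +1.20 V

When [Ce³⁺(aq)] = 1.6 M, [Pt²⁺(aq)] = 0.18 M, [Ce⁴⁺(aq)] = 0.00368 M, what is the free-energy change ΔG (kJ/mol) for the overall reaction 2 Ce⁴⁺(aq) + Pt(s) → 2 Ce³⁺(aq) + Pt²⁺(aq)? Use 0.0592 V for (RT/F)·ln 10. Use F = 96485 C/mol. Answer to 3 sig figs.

The standard cell potential is +1.61 − (+1.20) = +0.41 V, with n = 2 electrons in the balanced equation.
Q = ([Ce³⁺(aq)]^2·[Pt²⁺(aq)]) / [Ce⁴⁺(aq)]^2 = 3.4×10^4, so log Q = 4.532 and E = +0.41 − (0.0592/2)(4.532) = +0.2759 V.
ΔG = −nFE = −(2)(96485)(+0.2759) J/mol = −53.2 kJ/mol.

−53.2 kJ/mol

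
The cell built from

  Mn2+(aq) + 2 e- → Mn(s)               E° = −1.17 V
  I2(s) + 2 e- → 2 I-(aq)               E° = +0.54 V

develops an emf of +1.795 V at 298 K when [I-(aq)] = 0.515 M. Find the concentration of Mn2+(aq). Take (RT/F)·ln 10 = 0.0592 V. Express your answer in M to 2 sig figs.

With I₂/I⁻ at the cathode and Mn²⁺/Mn at the anode, E°cell = +0.54 − (−1.17) = +1.71 V (n = 2).
Rearranging E = E° − (0.0592/n)·log Q gives log Q = 2(+1.71 − (+1.795))/0.0592 = −2.872.
Balancing electrons gives I2(s) + Mn(s) → 2 I-(aq) + Mn2+(aq); thus Q = [I-(aq)]^2·[Mn2+(aq)].
Isolating [Mn2+(aq)] in Q = 10^{−2.872} yields log [Mn2+(aq)] = −2.296, i.e. 0.0051 M.

0.0051 M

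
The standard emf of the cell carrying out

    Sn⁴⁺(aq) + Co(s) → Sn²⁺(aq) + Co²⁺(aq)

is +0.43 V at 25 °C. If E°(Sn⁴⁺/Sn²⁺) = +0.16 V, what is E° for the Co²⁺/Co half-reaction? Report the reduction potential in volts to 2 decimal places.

−0.27 V

In the reaction as written the Sn⁴⁺/Sn²⁺ couple is reduced (cathode) and Co²⁺/Co is oxidized (anode), so E°cell = E°(Sn⁴⁺/Sn²⁺) − E°(Co²⁺/Co).
E°(Co²⁺/Co) = E°(cathode) − E°cell = +0.16 − (+0.43) = −0.27 V.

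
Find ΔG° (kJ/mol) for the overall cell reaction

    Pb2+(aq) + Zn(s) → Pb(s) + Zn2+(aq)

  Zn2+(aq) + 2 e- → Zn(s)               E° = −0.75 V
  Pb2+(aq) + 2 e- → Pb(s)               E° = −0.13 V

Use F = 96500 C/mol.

−120 kJ/mol

In the reaction as written Pb2+(aq) is reduced, so the Pb²⁺/Pb couple is the cathode and Zn²⁺/Zn is the anode.
E°cell = −0.13 − (−0.75) = +0.62 V; balancing electrons gives n = 2.
ΔG° = −nFE°cell = −(2)(96500)(+0.62) J/mol = −120 kJ/mol.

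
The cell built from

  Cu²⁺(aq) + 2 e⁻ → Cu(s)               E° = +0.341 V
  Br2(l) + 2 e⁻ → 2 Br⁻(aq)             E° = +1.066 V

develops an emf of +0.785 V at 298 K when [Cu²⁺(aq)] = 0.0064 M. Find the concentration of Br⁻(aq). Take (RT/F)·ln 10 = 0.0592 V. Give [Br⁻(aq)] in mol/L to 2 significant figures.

Br₂/Br⁻ is the cathode (higher E°); E°cell = +1.066 − (+0.341) = +0.725 V with n = 2.
From the Nernst equation, log Q = n(E° − E)/0.0592 = 2·(+0.725 − (+0.785))/0.0592 = −2.027.
The balanced reaction is Br2(l) + Cu(s) → 2 Br⁻(aq) + Cu²⁺(aq), so Q = [Br⁻(aq)]^2·[Cu²⁺(aq)].
Substituting the known concentrations and solving, log [Br⁻(aq)] = 0.083 and [Br⁻(aq)] = 1.2 M.

1.2 M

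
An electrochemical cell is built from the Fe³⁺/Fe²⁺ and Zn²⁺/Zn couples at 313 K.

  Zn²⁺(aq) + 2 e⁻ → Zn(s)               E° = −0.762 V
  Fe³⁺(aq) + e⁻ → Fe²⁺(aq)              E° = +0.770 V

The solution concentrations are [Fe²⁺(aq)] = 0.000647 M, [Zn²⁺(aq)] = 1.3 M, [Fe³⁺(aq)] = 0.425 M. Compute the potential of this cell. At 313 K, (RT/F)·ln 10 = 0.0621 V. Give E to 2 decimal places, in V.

+1.70 V

Since E°(Fe³⁺/Fe²⁺) > E°(Zn²⁺/Zn), Fe³⁺/Fe²⁺ serves as the cathode.
The standard potential is +0.770 − (−0.762) = +1.532 V and the balanced reaction transfers n = 2 electrons.
Balancing gives 2 Fe³⁺(aq) + Zn(s) → 2 Fe²⁺(aq) + Zn²⁺(aq); hence Q = ([Fe²⁺(aq)]^2·[Zn²⁺(aq)]) / [Fe³⁺(aq)]^2 = 3.01×10^−6 (log Q = −5.521).
By the Nernst equation, E = +1.532 − (0.0621/2)·(−5.521) = +1.70 V.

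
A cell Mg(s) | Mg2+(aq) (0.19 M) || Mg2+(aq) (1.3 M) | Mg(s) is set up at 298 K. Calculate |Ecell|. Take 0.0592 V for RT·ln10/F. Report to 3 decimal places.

For a concentration cell E°cell = 0, since both electrodes use the same couple.
The compartment with the higher Mg2+(aq) concentration (1.3 M) acts as the cathode; ions are reduced there and produced at the dilute (0.19 M) anode.
With n = 2, Ecell = −(0.0592/2)·log([dilute]/[conc]) = −(0.0592/2)·log(0.19/1.3) = +0.025 V.

0.025 V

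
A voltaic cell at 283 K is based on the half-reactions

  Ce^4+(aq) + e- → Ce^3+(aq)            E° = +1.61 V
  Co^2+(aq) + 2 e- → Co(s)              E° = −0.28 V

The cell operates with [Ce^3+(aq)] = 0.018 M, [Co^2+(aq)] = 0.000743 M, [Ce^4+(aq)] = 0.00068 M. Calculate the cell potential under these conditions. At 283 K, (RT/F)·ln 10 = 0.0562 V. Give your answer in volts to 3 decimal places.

+1.898 V

The Ce⁴⁺/Ce³⁺ couple has the more positive E°, so it is the cathode; Co²⁺/Co is the anode.
E°cell = +1.61 − (−0.28) = +1.89 V, with n = 2 electrons transferred.
For the overall reaction 2 Ce^4+(aq) + Co(s) → 2 Ce^3+(aq) + Co^2+(aq), Q = ([Ce^3+(aq)]^2·[Co^2+(aq)]) / [Ce^4+(aq)]^2 = 0.521, giving log Q = −0.283.
E = E° − (0.0562/n)·log Q = +1.89 − (0.0562/2)(−0.283) = +1.898 V.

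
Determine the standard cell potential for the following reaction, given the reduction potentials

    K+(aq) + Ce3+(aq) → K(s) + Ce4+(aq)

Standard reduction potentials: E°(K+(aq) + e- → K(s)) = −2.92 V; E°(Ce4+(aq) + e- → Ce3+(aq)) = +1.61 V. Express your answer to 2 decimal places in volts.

In the reaction as written, K+(aq) is reduced (cathode) and Ce4+(aq) is produced by oxidation at the anode.
E°cell = E°(cathode) − E°(anode) = −2.92 − (+1.61) = −4.53 V.

−4.53 V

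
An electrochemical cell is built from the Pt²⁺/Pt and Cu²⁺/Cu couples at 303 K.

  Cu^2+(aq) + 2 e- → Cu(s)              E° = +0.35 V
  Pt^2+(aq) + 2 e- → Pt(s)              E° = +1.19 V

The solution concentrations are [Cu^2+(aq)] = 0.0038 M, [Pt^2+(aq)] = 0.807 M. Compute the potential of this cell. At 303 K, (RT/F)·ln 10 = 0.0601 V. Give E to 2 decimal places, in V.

Since E°(Pt²⁺/Pt) > E°(Cu²⁺/Cu), Pt²⁺/Pt serves as the cathode.
E°cell = +1.19 − (+0.35) = +0.84 V, with n = 2 electrons transferred.
For the overall reaction Pt^2+(aq) + Cu(s) → Pt(s) + Cu^2+(aq), Q = [Cu^2+(aq)] / [Pt^2+(aq)] = 0.00471, giving log Q = −2.327.
By the Nernst equation, E = +0.84 − (0.0601/2)·(−2.327) = +0.91 V.

+0.91 V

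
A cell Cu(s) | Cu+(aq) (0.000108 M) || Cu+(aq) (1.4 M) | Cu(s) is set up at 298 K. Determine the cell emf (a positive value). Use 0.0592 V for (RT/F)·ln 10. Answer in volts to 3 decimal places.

For a concentration cell E°cell = 0, since both electrodes use the same couple.
The compartment with the higher Cu+(aq) concentration (1.4 M) acts as the cathode; ions are reduced there and produced at the dilute (0.000108 M) anode.
With n = 1, Ecell = −(0.0592/1)·log([dilute]/[conc]) = −(0.0592/1)·log(0.000108/1.4) = +0.243 V.

0.243 V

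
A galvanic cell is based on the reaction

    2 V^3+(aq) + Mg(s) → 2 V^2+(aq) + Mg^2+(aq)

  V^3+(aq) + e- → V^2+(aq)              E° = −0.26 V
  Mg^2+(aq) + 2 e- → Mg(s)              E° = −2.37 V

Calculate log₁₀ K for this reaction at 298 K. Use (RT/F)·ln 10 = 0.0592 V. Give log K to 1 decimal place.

The V³⁺/V²⁺ couple is reduced (cathode); E°cell = −0.26 − (−2.37) = +2.11 V with n = 2.
At equilibrium E = 0, so log K = nE°cell / 0.0592 = (2)(+2.11) / 0.0592 = 71.3.

log K = 71.3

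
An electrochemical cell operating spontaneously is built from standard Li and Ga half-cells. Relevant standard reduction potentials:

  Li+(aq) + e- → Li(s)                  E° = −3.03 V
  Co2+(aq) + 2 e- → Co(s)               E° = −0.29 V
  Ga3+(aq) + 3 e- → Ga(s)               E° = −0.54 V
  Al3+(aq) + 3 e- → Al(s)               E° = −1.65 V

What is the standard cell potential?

Of the two couples in this cell, the one with the more positive reduction potential is reduced at the cathode: here that is Ga³⁺/Ga (−0.54 V); Li⁺/Li (−3.03 V) is the anode.
E°cell = E°(cathode) − E°(anode) = −0.54 − (−3.03) = +2.49 V.

+2.49 V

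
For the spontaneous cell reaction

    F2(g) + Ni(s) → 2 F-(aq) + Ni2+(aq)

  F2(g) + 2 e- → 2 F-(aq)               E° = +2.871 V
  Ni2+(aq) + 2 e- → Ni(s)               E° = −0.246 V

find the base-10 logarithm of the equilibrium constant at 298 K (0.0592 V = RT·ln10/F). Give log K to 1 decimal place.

log K = 105.3

The F₂/F⁻ couple is reduced (cathode); E°cell = +2.871 − (−0.246) = +3.117 V with n = 2.
At equilibrium E = 0, so log K = nE°cell / 0.0592 = (2)(+3.117) / 0.0592 = 105.3.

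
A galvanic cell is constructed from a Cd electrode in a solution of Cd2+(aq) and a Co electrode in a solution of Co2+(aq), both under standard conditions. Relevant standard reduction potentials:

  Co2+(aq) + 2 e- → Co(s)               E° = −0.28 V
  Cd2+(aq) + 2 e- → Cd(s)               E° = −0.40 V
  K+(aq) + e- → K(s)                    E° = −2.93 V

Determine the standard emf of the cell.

+0.12 V

The Co²⁺/Co couple has the higher E°, so Co ion is reduced (cathode) and Cd is oxidized (anode).
E°cell = E°(cathode) − E°(anode) = −0.28 − (−0.40) = +0.12 V.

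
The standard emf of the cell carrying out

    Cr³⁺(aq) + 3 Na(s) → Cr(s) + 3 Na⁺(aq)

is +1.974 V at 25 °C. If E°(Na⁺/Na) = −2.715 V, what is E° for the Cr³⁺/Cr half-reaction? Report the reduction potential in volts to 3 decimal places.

In the reaction as written the Cr³⁺/Cr couple is reduced (cathode) and Na⁺/Na is oxidized (anode), so E°cell = E°(Cr³⁺/Cr) − E°(Na⁺/Na).
E°(Cr³⁺/Cr) = E°cell + E°(anode) = +1.974 + (−2.715) = −0.741 V.

−0.741 V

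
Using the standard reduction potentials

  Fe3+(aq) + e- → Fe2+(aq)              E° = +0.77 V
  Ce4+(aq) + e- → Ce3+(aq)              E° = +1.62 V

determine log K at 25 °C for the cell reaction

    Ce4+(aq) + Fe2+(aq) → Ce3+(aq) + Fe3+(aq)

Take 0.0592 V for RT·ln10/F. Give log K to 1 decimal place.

The Ce⁴⁺/Ce³⁺ couple is reduced (cathode); E°cell = +1.62 − (+0.77) = +0.85 V with n = 1.
At equilibrium E = 0, so log K = nE°cell / 0.0592 = (1)(+0.85) / 0.0592 = 14.4.

log K = 14.4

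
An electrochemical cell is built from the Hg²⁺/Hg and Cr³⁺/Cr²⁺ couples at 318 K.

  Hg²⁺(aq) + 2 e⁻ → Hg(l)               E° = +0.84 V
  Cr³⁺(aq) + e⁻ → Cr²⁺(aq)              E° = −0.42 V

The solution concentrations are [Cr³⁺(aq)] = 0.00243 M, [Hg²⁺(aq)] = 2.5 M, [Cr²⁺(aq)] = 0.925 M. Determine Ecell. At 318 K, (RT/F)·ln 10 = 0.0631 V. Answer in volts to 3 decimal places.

+1.435 V

Since E°(Hg²⁺/Hg) > E°(Cr³⁺/Cr²⁺), Hg²⁺/Hg serves as the cathode.
The standard potential is +0.84 − (−0.42) = +1.26 V and the balanced reaction transfers n = 2 electrons.
For the overall reaction Hg²⁺(aq) + 2 Cr²⁺(aq) → Hg(l) + 2 Cr³⁺(aq), Q = [Cr³⁺(aq)]^2 / ([Hg²⁺(aq)]·[Cr²⁺(aq)]^2) = 2.76×10^−6, giving log Q = −5.559.
By the Nernst equation, E = +1.26 − (0.0631/2)·(−5.559) = +1.435 V.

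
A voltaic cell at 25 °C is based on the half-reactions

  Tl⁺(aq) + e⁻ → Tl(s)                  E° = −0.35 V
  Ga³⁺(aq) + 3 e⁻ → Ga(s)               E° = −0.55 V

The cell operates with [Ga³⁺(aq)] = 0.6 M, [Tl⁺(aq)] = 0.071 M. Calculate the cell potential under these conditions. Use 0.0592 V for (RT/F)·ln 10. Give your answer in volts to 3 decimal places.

Tl⁺/Tl is reduced (cathode, E° = −0.35 V) and Ga³⁺/Ga is oxidized (anode).
E°cell = E°cat − E°an = −0.35 − (−0.55) = +0.20 V; n = 3.
Balancing gives 3 Tl⁺(aq) + Ga(s) → 3 Tl(s) + Ga³⁺(aq); hence Q = [Ga³⁺(aq)] / [Tl⁺(aq)]^3 = 1.68×10^3 (log Q = 3.224).
By the Nernst equation, E = +0.20 − (0.0592/3)·(3.224) = +0.136 V.

+0.136 V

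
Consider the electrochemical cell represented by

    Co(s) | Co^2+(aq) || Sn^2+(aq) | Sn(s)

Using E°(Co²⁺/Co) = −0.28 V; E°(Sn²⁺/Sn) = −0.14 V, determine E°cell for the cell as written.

+0.14 V

By convention the left-hand electrode in cell notation is the anode (oxidation) and the right-hand electrode is the cathode (reduction).
E°cell = E°(right) − E°(left) = −0.14 − (−0.28) = +0.14 V.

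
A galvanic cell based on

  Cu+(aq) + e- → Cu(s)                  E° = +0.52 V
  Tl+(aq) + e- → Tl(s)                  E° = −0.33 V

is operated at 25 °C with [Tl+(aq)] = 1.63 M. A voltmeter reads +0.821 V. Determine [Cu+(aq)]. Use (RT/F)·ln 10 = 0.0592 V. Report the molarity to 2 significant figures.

0.53 M

With Cu⁺/Cu at the cathode and Tl⁺/Tl at the anode, E°cell = +0.52 − (−0.33) = +0.85 V (n = 1).
Since E = E° − (0.0592/n)·log Q, log Q = n(E° − E)/0.0592 = 0.490.
Balancing electrons gives Cu+(aq) + Tl(s) → Cu(s) + Tl+(aq); thus Q = [Tl+(aq)] / [Cu+(aq)].
Isolating [Cu+(aq)] in Q = 10^{0.490} yields log [Cu+(aq)] = −0.278, i.e. 0.53 M.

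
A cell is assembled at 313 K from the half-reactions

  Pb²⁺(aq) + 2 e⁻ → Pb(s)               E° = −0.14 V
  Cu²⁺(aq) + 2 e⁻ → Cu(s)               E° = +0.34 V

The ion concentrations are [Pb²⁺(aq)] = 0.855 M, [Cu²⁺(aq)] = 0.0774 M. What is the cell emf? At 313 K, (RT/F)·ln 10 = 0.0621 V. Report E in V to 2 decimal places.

+0.45 V

The Cu²⁺/Cu couple has the more positive E°, so it is the cathode; Pb²⁺/Pb is the anode.
E°cell = +0.34 − (−0.14) = +0.48 V, with n = 2 electrons transferred.
The balanced reaction is Cu²⁺(aq) + Pb(s) → Cu(s) + Pb²⁺(aq), so Q = [Pb²⁺(aq)] / [Cu²⁺(aq)] = 11 and log Q = 1.043.
E = E° − (0.0621/n)·log Q = +0.48 − (0.0621/2)(1.043) = +0.45 V.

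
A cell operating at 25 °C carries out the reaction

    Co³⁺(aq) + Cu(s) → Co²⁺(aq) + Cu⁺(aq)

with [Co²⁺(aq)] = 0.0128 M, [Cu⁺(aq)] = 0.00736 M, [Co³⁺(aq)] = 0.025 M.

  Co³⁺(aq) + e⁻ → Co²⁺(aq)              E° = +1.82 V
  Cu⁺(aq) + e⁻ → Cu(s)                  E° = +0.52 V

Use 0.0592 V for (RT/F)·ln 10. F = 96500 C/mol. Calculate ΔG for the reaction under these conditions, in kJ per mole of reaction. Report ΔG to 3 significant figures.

E°cell = +1.82 − (+0.52) = +1.30 V; the balanced reaction transfers n = 1 electron.
Here Q = ([Co²⁺(aq)]·[Cu⁺(aq)]) / [Co³⁺(aq)] = 0.00377 (log Q = −2.424), giving E = +1.30 − (0.0592/1)·(−2.424) = +1.4435 V.
Finally ΔG = −nFE = −(1)(96500 C/mol)(+1.4435 V) = −139 kJ/mol.

−139 kJ/mol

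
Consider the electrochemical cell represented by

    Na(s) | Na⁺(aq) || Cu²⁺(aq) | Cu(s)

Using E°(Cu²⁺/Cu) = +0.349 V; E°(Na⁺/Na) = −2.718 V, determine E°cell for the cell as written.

+3.067 V

By convention the left-hand electrode in cell notation is the anode (oxidation) and the right-hand electrode is the cathode (reduction).
E°cell = E°(right) − E°(left) = +0.349 − (−2.718) = +3.067 V.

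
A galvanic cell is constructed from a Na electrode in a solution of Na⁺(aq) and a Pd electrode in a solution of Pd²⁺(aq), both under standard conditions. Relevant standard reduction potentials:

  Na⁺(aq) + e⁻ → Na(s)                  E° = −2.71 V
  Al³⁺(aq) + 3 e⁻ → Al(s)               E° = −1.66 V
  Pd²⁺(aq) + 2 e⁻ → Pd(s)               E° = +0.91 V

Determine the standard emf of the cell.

+3.62 V

The Pd²⁺/Pd couple has the higher E°, so Pd ion is reduced (cathode) and Na is oxidized (anode).
E°cell = E°(cathode) − E°(anode) = +0.91 − (−2.71) = +3.62 V.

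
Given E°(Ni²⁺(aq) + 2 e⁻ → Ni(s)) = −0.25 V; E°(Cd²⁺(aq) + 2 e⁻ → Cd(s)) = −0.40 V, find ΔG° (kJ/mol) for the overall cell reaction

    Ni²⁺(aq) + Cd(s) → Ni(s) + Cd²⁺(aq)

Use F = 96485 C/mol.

In the reaction as written Ni²⁺(aq) is reduced, so the Ni²⁺/Ni couple is the cathode and Cd²⁺/Cd is the anode.
E°cell = −0.25 − (−0.40) = +0.15 V; balancing electrons gives n = 2.
ΔG° = −nFE°cell = −(2)(96485)(+0.15) J/mol = −28.9 kJ/mol.

−28.9 kJ/mol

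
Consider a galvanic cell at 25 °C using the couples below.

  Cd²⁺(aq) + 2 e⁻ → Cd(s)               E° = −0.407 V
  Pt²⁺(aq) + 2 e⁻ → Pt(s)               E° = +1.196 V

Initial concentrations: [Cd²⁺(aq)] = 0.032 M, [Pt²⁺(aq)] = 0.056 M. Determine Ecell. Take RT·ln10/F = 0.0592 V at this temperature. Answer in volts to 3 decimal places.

+1.610 V

Since E°(Pt²⁺/Pt) > E°(Cd²⁺/Cd), Pt²⁺/Pt serves as the cathode.
E°cell = E°cat − E°an = +1.196 − (−0.407) = +1.603 V; n = 2.
For the overall reaction Pt²⁺(aq) + Cd(s) → Pt(s) + Cd²⁺(aq), Q = [Cd²⁺(aq)] / [Pt²⁺(aq)] = 0.571, giving log Q = −0.243.
E = E° − (0.0592/n)·log Q = +1.603 − (0.0592/2)(−0.243) = +1.610 V.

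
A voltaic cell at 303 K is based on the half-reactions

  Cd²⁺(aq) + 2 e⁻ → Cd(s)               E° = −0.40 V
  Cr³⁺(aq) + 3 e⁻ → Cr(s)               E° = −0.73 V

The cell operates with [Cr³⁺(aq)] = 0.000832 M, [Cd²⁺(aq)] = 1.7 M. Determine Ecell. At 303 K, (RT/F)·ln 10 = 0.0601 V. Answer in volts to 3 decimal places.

+0.399 V

Cd²⁺/Cd is reduced (cathode, E° = −0.40 V) and Cr³⁺/Cr is oxidized (anode).
The standard potential is −0.40 − (−0.73) = +0.33 V and the balanced reaction transfers n = 6 electrons.
The balanced reaction is 3 Cd²⁺(aq) + 2 Cr(s) → 3 Cd(s) + 2 Cr³⁺(aq), so Q = [Cr³⁺(aq)]^2 / [Cd²⁺(aq)]^3 = 1.41×10^−7 and log Q = −6.851.
E = E° − (0.0601/n)·log Q = +0.33 − (0.0601/6)(−6.851) = +0.399 V.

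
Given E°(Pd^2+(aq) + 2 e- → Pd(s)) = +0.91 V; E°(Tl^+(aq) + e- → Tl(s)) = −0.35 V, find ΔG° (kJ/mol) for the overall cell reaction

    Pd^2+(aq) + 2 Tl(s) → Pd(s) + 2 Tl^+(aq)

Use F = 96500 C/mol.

−243 kJ/mol

In the reaction as written Pd^2+(aq) is reduced, so the Pd²⁺/Pd couple is the cathode and Tl⁺/Tl is the anode.
E°cell = +0.91 − (−0.35) = +1.26 V; balancing electrons gives n = 2.
ΔG° = −nFE°cell = −(2)(96500)(+1.26) J/mol = −243 kJ/mol.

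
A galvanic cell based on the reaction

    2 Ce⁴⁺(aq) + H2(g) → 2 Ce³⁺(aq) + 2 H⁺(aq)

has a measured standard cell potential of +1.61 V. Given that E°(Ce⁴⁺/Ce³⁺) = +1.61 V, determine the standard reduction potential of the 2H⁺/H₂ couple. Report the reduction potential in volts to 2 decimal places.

+0.00 V

In the reaction as written the Ce⁴⁺/Ce³⁺ couple is reduced (cathode) and 2H⁺/H₂ is oxidized (anode), so E°cell = E°(Ce⁴⁺/Ce³⁺) − E°(2H⁺/H₂).
E°(2H⁺/H₂) = E°(cathode) − E°cell = +1.61 − (+1.61) = +0.00 V.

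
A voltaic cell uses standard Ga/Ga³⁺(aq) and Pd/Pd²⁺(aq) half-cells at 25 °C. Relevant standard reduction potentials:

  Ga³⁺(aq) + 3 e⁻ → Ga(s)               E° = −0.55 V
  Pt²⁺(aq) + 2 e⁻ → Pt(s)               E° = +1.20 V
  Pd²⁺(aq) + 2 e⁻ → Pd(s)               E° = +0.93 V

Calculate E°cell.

The Pd²⁺/Pd couple has the higher E°, so Pd ion is reduced (cathode) and Ga is oxidized (anode).
E°cell = E°(cathode) − E°(anode) = +0.93 − (−0.55) = +1.48 V.

+1.48 V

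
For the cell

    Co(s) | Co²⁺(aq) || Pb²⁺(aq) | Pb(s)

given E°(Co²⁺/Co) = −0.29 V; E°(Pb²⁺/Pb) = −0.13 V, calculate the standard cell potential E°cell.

By convention the left-hand electrode in cell notation is the anode (oxidation) and the right-hand electrode is the cathode (reduction).
E°cell = E°(right) − E°(left) = −0.13 − (−0.29) = +0.16 V.

+0.16 V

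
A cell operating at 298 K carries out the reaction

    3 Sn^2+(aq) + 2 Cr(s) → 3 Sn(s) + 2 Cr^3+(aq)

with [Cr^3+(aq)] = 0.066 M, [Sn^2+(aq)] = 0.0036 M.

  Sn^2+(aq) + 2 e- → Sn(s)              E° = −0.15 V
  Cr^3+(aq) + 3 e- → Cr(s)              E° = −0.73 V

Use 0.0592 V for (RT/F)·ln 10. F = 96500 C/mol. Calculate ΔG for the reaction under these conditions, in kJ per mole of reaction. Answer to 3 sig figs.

−307 kJ/mol

With Sn²⁺/Sn reduced at the cathode, E°cell = −0.15 − (−0.73) = +0.58 V and n = 6.
The reaction quotient is [Cr^3+(aq)]^2 / [Sn^2+(aq)]^3 = 9.34×10^4; by Nernst, E = +0.58 − (0.0592/6)(4.970) = +0.5310 V.
Then ΔG = −nFE = −6 × 96500 × +0.5310 J/mol = −307 kJ/mol.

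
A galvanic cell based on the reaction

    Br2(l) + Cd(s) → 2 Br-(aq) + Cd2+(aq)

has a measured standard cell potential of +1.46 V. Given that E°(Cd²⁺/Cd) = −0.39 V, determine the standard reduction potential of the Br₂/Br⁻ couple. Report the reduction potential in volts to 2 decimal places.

+1.07 V

In the reaction as written the Br₂/Br⁻ couple is reduced (cathode) and Cd²⁺/Cd is oxidized (anode), so E°cell = E°(Br₂/Br⁻) − E°(Cd²⁺/Cd).
E°(Br₂/Br⁻) = E°cell + E°(anode) = +1.46 + (−0.39) = +1.07 V.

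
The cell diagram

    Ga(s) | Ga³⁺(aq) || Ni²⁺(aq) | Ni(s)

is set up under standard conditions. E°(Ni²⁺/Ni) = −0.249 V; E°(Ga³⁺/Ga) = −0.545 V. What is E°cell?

+0.296 V

By convention the left-hand electrode in cell notation is the anode (oxidation) and the right-hand electrode is the cathode (reduction).
E°cell = E°(right) − E°(left) = −0.249 − (−0.545) = +0.296 V.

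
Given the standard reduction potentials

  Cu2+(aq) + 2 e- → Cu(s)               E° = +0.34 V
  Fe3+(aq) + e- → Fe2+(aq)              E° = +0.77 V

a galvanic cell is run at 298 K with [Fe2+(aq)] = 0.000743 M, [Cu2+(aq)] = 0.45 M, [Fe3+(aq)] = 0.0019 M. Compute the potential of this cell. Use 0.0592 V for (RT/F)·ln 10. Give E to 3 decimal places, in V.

+0.464 V

The Fe³⁺/Fe²⁺ couple has the more positive E°, so it is the cathode; Cu²⁺/Cu is the anode.
E°cell = E°cat − E°an = +0.77 − (+0.34) = +0.43 V; n = 2.
The balanced reaction is 2 Fe3+(aq) + Cu(s) → 2 Fe2+(aq) + Cu2+(aq), so Q = ([Fe2+(aq)]^2·[Cu2+(aq)]) / [Fe3+(aq)]^2 = 0.0688 and log Q = −1.162.
Applying E = E° − (RT ln10/nF)·log Q gives +0.43 − (0.0592/2)(−1.162) = +0.464 V.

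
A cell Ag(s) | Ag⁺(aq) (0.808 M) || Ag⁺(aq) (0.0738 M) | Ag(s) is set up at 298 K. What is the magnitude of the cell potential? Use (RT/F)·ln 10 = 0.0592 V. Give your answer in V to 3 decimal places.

0.062 V

For a concentration cell E°cell = 0, since both electrodes use the same couple.
The compartment with the higher Ag⁺(aq) concentration (0.808 M) acts as the cathode; ions are reduced there and produced at the dilute (0.0738 M) anode.
With n = 1, Ecell = −(0.0592/1)·log([dilute]/[conc]) = −(0.0592/1)·log(0.0738/0.808) = +0.062 V.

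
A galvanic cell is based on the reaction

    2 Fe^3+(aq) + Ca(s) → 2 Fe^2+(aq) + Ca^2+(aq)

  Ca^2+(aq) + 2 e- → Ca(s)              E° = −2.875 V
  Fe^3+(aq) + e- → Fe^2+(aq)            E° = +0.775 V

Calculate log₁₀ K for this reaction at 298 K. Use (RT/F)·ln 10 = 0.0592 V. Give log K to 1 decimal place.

log K = 123.3

The Fe³⁺/Fe²⁺ couple is reduced (cathode); E°cell = +0.775 − (−2.875) = +3.650 V with n = 2.
At equilibrium E = 0, so log K = nE°cell / 0.0592 = (2)(+3.650) / 0.0592 = 123.3.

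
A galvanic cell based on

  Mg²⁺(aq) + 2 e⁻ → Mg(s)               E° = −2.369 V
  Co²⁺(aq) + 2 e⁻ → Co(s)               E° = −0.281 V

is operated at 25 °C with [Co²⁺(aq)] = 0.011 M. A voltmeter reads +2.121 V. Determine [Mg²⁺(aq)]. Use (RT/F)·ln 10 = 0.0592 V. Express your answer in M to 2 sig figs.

Co²⁺/Co is the cathode (higher E°); E°cell = −0.281 − (−2.369) = +2.088 V with n = 2.
Rearranging E = E° − (0.0592/n)·log Q gives log Q = 2(+2.088 − (+2.121))/0.0592 = −1.115.
Balancing electrons gives Co²⁺(aq) + Mg(s) → Co(s) + Mg²⁺(aq); thus Q = [Mg²⁺(aq)] / [Co²⁺(aq)].
Solving for the unknown gives log [Mg²⁺(aq)] = −3.074, so [Mg²⁺(aq)] ≈ 0.00084 M.

0.00084 M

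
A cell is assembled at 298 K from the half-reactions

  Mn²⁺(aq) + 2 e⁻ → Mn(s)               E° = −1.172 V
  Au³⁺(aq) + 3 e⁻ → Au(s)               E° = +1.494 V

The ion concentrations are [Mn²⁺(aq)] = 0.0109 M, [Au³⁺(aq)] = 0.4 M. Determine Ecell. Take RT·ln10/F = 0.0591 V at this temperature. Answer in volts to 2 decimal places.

The Au³⁺/Au couple has the more positive E°, so it is the cathode; Mn²⁺/Mn is the anode.
E°cell = +1.494 − (−1.172) = +2.666 V, with n = 6 electrons transferred.
The balanced reaction is 2 Au³⁺(aq) + 3 Mn(s) → 2 Au(s) + 3 Mn²⁺(aq), so Q = [Mn²⁺(aq)]^3 / [Au³⁺(aq)]^2 = 8.09×10^−6 and log Q = −5.092.
By the Nernst equation, E = +2.666 − (0.0591/6)·(−5.092) = +2.72 V.

+2.72 V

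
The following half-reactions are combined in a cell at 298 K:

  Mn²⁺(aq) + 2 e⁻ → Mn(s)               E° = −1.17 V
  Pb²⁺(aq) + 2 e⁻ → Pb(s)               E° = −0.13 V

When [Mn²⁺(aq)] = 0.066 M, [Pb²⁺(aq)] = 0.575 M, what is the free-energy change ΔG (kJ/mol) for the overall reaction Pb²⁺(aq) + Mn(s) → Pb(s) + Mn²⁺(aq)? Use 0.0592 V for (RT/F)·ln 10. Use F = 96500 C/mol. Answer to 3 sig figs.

The standard cell potential is −0.13 − (−1.17) = +1.04 V, with n = 2 electrons in the balanced equation.
Q = [Mn²⁺(aq)] / [Pb²⁺(aq)] = 0.115, so log Q = −0.940 and E = +1.04 − (0.0592/2)(−0.940) = +1.0678 V.
Finally ΔG = −nFE = −(2)(96500 C/mol)(+1.0678 V) = −206 kJ/mol.

−206 kJ/mol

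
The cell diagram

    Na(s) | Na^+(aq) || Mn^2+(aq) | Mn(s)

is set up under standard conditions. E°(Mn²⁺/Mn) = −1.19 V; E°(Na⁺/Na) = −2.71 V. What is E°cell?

+1.52 V

By convention the left-hand electrode in cell notation is the anode (oxidation) and the right-hand electrode is the cathode (reduction).
E°cell = E°(right) − E°(left) = −1.19 − (−2.71) = +1.52 V.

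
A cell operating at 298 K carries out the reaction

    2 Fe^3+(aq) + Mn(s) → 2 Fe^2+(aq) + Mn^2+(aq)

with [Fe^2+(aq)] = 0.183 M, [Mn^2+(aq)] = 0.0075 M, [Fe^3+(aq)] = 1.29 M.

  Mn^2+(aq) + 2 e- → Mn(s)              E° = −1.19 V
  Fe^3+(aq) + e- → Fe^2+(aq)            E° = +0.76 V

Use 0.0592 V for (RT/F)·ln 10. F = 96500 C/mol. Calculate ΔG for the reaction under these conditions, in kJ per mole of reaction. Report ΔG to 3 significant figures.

With Fe³⁺/Fe²⁺ reduced at the cathode, E°cell = +0.76 − (−1.19) = +1.95 V and n = 2.
Q = ([Fe^2+(aq)]^2·[Mn^2+(aq)]) / [Fe^3+(aq)]^2 = 0.000151, so log Q = −3.821 and E = +1.95 − (0.0592/2)(−3.821) = +2.0631 V.
ΔG = −nFE = −(2)(96500)(+2.0631) J/mol = −398 kJ/mol.

−398 kJ/mol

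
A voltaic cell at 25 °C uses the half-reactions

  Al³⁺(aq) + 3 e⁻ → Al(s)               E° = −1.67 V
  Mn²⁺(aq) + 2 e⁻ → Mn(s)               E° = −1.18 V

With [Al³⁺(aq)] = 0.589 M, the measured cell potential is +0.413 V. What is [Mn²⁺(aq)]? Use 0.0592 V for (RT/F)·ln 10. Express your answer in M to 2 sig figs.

0.0018 M

Mn²⁺/Mn is the cathode (higher E°); E°cell = −1.18 − (−1.67) = +0.49 V with n = 6.
Since E = E° − (0.0592/n)·log Q, log Q = n(E° − E)/0.0592 = 7.804.
Balancing electrons gives 3 Mn²⁺(aq) + 2 Al(s) → 3 Mn(s) + 2 Al³⁺(aq); thus Q = [Al³⁺(aq)]^2 / [Mn²⁺(aq)]^3.
Solving for the unknown gives log [Mn²⁺(aq)] = −2.755, so [Mn²⁺(aq)] ≈ 0.0018 M.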